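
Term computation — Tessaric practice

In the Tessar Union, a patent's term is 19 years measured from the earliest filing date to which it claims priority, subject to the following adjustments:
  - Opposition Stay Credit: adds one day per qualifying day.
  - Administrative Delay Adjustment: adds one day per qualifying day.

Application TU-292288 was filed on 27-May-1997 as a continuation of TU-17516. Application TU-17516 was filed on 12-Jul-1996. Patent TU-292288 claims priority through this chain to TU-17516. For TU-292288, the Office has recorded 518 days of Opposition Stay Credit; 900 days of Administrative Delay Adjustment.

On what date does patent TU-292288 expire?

2019-05-30

Earliest priority filing: 12 July 1996.
Base term: 12 July 1996 + 19 years → 12 July 2015.
Opposition Stay Credit: +518 days → 11 December 2016.
Administrative Delay Adjustment: +900 days → 30 May 2019.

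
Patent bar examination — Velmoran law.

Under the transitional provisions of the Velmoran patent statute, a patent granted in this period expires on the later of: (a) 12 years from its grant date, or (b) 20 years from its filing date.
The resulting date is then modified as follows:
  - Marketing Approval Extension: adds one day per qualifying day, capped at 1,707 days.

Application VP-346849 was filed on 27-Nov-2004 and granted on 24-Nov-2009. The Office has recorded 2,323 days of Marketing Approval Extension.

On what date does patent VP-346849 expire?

(a) grant + 12 years → 24 November 2021.
(b) filing + 20 years → 27 November 2024.
Later of the two: 27 November 2024.
Marketing Approval Extension: 2323 days claimed exceeds the 1707-day cap, so +1707 days → 31 July 2029.

July 31, 2029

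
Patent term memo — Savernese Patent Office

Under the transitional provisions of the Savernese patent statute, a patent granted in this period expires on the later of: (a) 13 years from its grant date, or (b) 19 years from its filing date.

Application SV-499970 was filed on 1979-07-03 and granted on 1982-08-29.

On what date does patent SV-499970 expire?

(a) grant + 13 years → 29 August 1995.
(b) filing + 19 years → 3 July 1998.
Later of the two: 3 July 1998.

1998-07-03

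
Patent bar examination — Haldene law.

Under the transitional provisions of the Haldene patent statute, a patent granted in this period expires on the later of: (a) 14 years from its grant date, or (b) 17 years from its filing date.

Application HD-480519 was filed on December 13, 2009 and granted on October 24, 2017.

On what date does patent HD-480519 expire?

2031-10-24

(a) grant + 14 years → 24 October 2031.
(b) filing + 17 years → 13 December 2026.
Later of the two: 24 October 2031.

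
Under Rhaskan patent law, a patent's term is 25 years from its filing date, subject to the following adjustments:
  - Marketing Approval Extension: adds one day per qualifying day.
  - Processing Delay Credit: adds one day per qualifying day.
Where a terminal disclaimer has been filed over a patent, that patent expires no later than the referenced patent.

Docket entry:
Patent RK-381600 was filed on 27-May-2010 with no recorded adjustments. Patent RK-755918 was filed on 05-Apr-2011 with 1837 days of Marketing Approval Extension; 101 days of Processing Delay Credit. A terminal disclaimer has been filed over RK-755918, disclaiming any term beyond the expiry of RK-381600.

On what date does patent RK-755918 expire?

May 27, 2035

Natural term of RK-755918:
  Base: filing + 25 years → 5 April 2036.
  Marketing Approval Extension: +1837 days → 16 April 2041.
  Processing Delay Credit: +101 days → 26 July 2041.
Expiry of referenced patent RK-381600:
  Base: filing + 25 years → 27 May 2035.
Terminal disclaimer: RK-755918 expires on the earlier of 26 July 2041 and 27 May 2035.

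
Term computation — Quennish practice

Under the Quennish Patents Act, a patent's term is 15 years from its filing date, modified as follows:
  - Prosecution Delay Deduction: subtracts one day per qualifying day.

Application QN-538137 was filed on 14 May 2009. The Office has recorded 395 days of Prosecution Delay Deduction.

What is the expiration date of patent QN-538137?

Base term: filing date + 15 years → 14 May 2024.
Prosecution Delay Deduction: −395 days → 15 April 2023.

April 15, 2023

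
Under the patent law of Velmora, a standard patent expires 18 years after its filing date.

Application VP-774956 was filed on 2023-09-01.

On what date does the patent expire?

Filing date + 18 years → 1 September 2041.

September 1, 2041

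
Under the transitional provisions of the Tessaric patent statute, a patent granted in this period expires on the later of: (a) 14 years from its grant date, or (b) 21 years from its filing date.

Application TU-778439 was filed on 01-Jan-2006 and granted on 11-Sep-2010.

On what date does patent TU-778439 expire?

(a) grant + 14 years → 11 September 2024.
(b) filing + 21 years → 1 January 2027.
Later of the two: 1 January 2027.

2027-01-01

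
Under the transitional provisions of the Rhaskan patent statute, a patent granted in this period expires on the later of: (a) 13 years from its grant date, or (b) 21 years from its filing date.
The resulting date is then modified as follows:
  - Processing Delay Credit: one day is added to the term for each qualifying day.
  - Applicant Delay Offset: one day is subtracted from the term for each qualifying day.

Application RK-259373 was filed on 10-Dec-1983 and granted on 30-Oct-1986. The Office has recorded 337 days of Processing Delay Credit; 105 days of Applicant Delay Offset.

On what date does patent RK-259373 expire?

(a) grant + 13 years → 30 October 1999.
(b) filing + 21 years → 10 December 2004.
Later of the two: 10 December 2004.
Processing Delay Credit: +337 days → 12 November 2005.
Applicant Delay Offset: −105 days → 30 July 2005.

July 30, 2005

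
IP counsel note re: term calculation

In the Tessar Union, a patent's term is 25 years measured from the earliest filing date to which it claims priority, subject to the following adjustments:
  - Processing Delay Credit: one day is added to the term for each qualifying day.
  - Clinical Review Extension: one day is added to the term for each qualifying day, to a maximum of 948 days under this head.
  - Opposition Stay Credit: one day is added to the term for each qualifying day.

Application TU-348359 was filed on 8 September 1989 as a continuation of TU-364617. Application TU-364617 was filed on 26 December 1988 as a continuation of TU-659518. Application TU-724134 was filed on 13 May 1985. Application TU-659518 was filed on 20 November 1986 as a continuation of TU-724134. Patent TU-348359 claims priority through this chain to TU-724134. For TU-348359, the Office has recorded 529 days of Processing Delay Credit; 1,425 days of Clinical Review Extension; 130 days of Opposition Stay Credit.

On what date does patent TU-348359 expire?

October 6, 2014

Earliest priority filing: 13 May 1985.
Base term: 13 May 1985 + 25 years → 13 May 2010.
Processing Delay Credit: +529 days → 24 October 2011.
Clinical Review Extension: 1425 days claimed exceeds the 948-day cap, so +948 days → 29 May 2014.
Opposition Stay Credit: +130 days → 6 October 2014.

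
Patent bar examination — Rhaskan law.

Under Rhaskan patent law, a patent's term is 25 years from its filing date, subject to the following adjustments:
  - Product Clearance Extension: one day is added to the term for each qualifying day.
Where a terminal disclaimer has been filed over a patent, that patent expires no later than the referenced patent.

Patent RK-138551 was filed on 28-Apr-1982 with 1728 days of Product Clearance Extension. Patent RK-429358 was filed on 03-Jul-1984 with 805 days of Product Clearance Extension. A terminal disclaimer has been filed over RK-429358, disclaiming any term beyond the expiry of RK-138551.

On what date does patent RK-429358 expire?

September 16, 2011

Natural term of RK-429358:
  Base: filing + 25 years → 3 July 2009.
  Product Clearance Extension: +805 days → 16 September 2011.
Expiry of referenced patent RK-138551:
  Base: filing + 25 years → 28 April 2007.
  Product Clearance Extension: +1728 days → 20 January 2012.
Terminal disclaimer: RK-429358 expires on the earlier of 16 September 2011 and 20 January 2012.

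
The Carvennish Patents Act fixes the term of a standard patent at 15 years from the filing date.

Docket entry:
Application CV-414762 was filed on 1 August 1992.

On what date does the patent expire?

2007-08-01

Filing date + 15 years → 1 August 2007.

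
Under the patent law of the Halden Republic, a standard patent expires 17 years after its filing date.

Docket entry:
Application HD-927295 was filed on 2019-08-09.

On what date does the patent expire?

Filing date + 17 years → 9 August 2036.

2036-08-09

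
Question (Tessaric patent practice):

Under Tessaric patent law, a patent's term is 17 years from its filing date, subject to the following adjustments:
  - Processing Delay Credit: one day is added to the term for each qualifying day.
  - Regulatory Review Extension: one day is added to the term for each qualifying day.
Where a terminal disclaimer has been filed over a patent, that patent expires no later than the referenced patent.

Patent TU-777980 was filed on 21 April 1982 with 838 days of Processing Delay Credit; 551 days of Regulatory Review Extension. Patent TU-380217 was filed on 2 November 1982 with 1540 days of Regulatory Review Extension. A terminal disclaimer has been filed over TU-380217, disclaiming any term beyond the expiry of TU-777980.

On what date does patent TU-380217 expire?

February 8, 2003

Natural term of TU-380217:
  Base: filing + 17 years → 2 November 1999.
  Regulatory Review Extension: +1540 days → 20 January 2004.
Expiry of referenced patent TU-777980:
  Base: filing + 17 years → 21 April 1999.
  Processing Delay Credit: +838 days → 6 August 2001.
  Regulatory Review Extension: +551 days → 8 February 2003.
Terminal disclaimer: TU-380217 expires on the earlier of 20 January 2004 and 8 February 2003.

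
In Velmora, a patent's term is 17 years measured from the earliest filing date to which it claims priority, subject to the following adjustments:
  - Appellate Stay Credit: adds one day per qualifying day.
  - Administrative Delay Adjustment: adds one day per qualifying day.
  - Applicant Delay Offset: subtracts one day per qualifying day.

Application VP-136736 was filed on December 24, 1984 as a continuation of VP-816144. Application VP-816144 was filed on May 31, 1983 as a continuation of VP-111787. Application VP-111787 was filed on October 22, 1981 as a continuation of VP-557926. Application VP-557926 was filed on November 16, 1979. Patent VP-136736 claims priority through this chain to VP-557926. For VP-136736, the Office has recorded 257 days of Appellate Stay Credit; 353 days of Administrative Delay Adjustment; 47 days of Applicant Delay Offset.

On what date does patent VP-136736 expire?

June 2, 1998

Earliest priority filing: 16 November 1979.
Base term: 16 November 1979 + 17 years → 16 November 1996.
Appellate Stay Credit: +257 days → 31 July 1997.
Administrative Delay Adjustment: +353 days → 19 July 1998.
Applicant Delay Offset: −47 days → 2 June 1998.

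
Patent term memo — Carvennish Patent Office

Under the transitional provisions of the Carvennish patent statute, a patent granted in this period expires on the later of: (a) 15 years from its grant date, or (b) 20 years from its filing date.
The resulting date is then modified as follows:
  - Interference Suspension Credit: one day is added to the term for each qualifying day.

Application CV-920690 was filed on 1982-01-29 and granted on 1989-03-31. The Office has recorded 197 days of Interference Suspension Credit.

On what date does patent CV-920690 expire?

October 14, 2004

(a) grant + 15 years → 31 March 2004.
(b) filing + 20 years → 29 January 2002.
Later of the two: 31 March 2004.
Interference Suspension Credit: +197 days → 14 October 2004.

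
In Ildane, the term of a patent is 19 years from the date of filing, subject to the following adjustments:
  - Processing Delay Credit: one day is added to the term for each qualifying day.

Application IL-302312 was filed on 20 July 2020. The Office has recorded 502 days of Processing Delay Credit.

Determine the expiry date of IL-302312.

2040-12-03

Base term: filing date + 19 years → 20 July 2039.
Processing Delay Credit: +502 days → 3 December 2040.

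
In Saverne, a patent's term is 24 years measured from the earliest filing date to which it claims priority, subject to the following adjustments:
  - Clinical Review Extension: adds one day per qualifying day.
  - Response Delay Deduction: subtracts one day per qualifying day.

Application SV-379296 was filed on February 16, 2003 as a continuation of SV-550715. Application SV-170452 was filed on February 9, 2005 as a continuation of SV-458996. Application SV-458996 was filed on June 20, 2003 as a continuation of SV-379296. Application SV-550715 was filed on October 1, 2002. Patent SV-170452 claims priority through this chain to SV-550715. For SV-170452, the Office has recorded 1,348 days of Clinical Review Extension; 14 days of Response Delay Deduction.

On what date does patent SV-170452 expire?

Earliest priority filing: 1 October 2002.
Base term: 1 October 2002 + 24 years → 1 October 2026.
Clinical Review Extension: +1348 days → 10 June 2030.
Response Delay Deduction: −14 days → 27 May 2030.

2030-05-27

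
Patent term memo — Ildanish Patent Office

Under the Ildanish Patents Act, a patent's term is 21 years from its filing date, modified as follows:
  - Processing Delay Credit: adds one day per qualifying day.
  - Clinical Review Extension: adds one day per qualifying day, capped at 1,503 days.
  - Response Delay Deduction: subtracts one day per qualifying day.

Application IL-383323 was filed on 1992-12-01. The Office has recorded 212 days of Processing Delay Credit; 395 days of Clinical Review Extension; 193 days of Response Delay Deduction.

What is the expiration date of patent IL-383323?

2015-01-19

Base term: filing date + 21 years → 1 December 2013.
Processing Delay Credit: +212 days → 1 July 2014.
Clinical Review Extension: 395 days (within the 1503-day cap) → +395 days → 31 July 2015.
Response Delay Deduction: −193 days → 19 January 2015.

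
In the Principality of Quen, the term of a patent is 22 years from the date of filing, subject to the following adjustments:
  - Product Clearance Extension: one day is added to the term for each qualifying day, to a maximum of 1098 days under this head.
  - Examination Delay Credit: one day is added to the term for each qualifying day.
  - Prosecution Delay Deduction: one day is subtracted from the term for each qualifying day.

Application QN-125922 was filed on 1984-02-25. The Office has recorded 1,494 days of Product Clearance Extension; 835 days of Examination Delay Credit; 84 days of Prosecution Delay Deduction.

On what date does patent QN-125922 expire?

2011-03-20

Base term: filing date + 22 years → 25 February 2006.
Product Clearance Extension: 1494 days claimed exceeds the 1098-day cap, so +1098 days → 27 February 2009.
Examination Delay Credit: +835 days → 12 June 2011.
Prosecution Delay Deduction: −84 days → 20 March 2011.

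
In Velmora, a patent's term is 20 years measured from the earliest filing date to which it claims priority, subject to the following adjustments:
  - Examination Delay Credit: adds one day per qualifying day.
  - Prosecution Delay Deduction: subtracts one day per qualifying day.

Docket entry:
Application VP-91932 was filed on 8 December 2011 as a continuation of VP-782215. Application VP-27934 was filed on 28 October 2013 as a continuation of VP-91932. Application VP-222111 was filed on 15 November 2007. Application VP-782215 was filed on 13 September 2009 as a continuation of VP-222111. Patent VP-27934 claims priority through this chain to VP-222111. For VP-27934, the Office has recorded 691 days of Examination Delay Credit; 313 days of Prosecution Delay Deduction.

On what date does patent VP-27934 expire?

Earliest priority filing: 15 November 2007.
Base term: 15 November 2007 + 20 years → 15 November 2027.
Examination Delay Credit: +691 days → 6 October 2029.
Prosecution Delay Deduction: −313 days → 27 November 2028.

November 27, 2028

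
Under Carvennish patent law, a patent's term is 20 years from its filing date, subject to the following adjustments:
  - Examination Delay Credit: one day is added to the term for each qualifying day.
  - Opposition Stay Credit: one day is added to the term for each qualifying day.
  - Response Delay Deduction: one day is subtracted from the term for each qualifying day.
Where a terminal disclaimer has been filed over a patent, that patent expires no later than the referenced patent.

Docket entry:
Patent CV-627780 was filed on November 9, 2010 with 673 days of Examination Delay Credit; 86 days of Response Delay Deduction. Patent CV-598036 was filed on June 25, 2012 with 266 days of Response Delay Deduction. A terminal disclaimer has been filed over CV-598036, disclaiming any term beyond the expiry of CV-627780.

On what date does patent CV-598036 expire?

Natural term of CV-598036:
  Base: filing + 20 years → 25 June 2032.
  Response Delay Deduction: −266 days → 3 October 2031.
Expiry of referenced patent CV-627780:
  Base: filing + 20 years → 9 November 2030.
  Examination Delay Credit: +673 days → 12 September 2032.
  Response Delay Deduction: −86 days → 18 June 2032.
Terminal disclaimer: CV-598036 expires on the earlier of 3 October 2031 and 18 June 2032.

October 3, 2031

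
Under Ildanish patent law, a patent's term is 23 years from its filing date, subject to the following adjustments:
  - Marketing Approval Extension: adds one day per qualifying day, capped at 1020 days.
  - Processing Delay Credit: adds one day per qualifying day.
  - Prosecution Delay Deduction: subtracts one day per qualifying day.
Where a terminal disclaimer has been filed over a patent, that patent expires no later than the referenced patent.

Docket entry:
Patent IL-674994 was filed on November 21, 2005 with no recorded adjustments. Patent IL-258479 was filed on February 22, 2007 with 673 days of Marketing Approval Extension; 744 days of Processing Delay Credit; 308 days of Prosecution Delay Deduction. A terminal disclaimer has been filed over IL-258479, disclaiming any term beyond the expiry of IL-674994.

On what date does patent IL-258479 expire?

Natural term of IL-258479:
  Base: filing + 23 years → 22 February 2030.
  Marketing Approval Extension: 673 days (within the 1020-day cap) → +673 days → 27 December 2031.
  Processing Delay Credit: +744 days → 9 January 2034.
  Prosecution Delay Deduction: −308 days → 7 March 2033.
Expiry of referenced patent IL-674994:
  Base: filing + 23 years → 21 November 2028.
Terminal disclaimer: IL-258479 expires on the earlier of 7 March 2033 and 21 November 2028.

2028-11-21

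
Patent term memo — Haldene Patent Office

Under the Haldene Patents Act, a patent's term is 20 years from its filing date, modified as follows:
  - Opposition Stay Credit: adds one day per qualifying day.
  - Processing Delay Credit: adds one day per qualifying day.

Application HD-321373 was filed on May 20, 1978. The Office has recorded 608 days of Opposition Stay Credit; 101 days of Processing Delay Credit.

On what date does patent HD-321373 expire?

Base term: filing date + 20 years → 20 May 1998.
Opposition Stay Credit: +608 days → 18 January 2000.
Processing Delay Credit: +101 days → 28 April 2000.

April 28, 2000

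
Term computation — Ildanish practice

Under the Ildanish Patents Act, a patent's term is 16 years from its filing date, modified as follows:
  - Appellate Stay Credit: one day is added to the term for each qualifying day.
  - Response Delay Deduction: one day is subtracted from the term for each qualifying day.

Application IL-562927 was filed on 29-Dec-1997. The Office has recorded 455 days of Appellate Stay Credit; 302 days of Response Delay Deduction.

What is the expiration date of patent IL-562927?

2014-05-31

Base term: filing date + 16 years → 29 December 2013.
Appellate Stay Credit: +455 days → 29 March 2015.
Response Delay Deduction: −302 days → 31 May 2014.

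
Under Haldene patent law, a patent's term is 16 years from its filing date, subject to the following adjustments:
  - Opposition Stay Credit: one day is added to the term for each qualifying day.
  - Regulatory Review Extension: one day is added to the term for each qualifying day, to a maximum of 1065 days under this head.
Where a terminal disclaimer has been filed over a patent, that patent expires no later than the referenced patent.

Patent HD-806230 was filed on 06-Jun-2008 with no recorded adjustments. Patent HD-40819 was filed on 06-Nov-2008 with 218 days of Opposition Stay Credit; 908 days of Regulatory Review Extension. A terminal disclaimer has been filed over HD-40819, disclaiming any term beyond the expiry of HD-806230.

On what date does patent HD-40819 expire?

2024-06-06

Natural term of HD-40819:
  Base: filing + 16 years → 6 November 2024.
  Opposition Stay Credit: +218 days → 12 June 2025.
  Regulatory Review Extension: 908 days (within the 1065-day cap) → +908 days → 7 December 2027.
Expiry of referenced patent HD-806230:
  Base: filing + 16 years → 6 June 2024.
Terminal disclaimer: HD-40819 expires on the earlier of 7 December 2027 and 6 June 2024.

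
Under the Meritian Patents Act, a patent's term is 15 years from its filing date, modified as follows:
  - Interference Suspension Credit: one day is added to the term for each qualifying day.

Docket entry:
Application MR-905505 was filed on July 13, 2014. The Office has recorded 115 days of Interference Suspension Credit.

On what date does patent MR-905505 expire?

November 5, 2029

Base term: filing date + 15 years → 13 July 2029.
Interference Suspension Credit: +115 days → 5 November 2029.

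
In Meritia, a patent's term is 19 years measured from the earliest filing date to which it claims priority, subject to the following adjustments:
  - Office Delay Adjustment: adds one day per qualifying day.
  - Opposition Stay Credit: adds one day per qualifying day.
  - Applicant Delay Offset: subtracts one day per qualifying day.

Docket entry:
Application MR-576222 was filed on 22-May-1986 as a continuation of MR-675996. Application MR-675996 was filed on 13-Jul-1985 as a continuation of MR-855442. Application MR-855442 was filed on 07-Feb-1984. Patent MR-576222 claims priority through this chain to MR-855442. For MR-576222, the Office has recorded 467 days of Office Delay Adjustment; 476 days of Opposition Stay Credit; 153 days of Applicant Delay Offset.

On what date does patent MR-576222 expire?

Earliest priority filing: 7 February 1984.
Base term: 7 February 1984 + 19 years → 7 February 2003.
Office Delay Adjustment: +467 days → 19 May 2004.
Opposition Stay Credit: +476 days → 7 September 2005.
Applicant Delay Offset: −153 days → 7 April 2005.

2005-04-07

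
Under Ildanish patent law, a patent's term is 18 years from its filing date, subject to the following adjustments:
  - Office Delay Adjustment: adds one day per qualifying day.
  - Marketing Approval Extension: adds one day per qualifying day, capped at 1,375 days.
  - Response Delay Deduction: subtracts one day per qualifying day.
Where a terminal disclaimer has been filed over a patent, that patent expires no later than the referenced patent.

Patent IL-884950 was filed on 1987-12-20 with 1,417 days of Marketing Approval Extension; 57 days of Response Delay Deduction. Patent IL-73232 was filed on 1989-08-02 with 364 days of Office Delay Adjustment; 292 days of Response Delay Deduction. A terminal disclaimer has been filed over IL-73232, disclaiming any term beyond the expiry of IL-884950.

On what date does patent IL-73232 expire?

October 13, 2007

Natural term of IL-73232:
  Base: filing + 18 years → 2 August 2007.
  Office Delay Adjustment: +364 days → 31 July 2008.
  Response Delay Deduction: −292 days → 13 October 2007.
Expiry of referenced patent IL-884950:
  Base: filing + 18 years → 20 December 2005.
  Marketing Approval Extension: 1417 days claimed exceeds the 1375-day cap, so +1375 days → 25 September 2009.
  Response Delay Deduction: −57 days → 30 July 2009.
Terminal disclaimer: IL-73232 expires on the earlier of 13 October 2007 and 30 July 2009.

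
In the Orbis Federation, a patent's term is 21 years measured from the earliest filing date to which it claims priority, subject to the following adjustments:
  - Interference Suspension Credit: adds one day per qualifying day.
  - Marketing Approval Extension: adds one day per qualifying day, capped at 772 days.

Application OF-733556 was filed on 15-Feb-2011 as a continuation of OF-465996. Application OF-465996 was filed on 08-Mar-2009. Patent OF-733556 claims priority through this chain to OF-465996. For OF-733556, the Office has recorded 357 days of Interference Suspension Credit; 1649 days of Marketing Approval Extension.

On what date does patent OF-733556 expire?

Earliest priority filing: 8 March 2009.
Base term: 8 March 2009 + 21 years → 8 March 2030.
Interference Suspension Credit: +357 days → 28 February 2031.
Marketing Approval Extension: 1649 days claimed exceeds the 772-day cap, so +772 days → 10 April 2033.

April 10, 2033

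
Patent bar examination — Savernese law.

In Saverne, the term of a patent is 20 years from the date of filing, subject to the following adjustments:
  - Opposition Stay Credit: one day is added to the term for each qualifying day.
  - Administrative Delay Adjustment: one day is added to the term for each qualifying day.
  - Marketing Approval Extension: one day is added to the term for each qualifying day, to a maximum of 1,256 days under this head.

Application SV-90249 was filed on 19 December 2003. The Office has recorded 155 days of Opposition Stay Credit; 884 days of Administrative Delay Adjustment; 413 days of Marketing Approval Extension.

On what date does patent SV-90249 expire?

2027-12-10

Base term: filing date + 20 years → 19 December 2023.
Opposition Stay Credit: +155 days → 22 May 2024.
Administrative Delay Adjustment: +884 days → 23 October 2026.
Marketing Approval Extension: 413 days (within the 1256-day cap) → +413 days → 10 December 2027.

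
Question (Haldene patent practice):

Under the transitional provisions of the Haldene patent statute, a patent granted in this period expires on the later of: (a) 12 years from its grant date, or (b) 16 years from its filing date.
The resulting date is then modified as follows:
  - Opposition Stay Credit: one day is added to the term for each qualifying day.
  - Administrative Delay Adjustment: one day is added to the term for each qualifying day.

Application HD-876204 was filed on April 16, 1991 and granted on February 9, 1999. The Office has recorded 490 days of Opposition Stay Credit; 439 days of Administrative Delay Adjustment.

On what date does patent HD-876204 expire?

(a) grant + 12 years → 9 February 2011.
(b) filing + 16 years → 16 April 2007.
Later of the two: 9 February 2011.
Opposition Stay Credit: +490 days → 13 June 2012.
Administrative Delay Adjustment: +439 days → 26 August 2013.

2013-08-26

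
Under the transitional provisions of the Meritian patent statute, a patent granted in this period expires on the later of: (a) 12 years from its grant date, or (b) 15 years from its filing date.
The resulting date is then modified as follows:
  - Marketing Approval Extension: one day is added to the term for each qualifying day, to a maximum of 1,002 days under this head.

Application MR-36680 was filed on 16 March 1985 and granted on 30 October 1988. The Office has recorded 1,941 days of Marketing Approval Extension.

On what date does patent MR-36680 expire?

2003-07-29

(a) grant + 12 years → 30 October 2000.
(b) filing + 15 years → 16 March 2000.
Later of the two: 30 October 2000.
Marketing Approval Extension: 1941 days claimed exceeds the 1002-day cap, so +1002 days → 29 July 2003.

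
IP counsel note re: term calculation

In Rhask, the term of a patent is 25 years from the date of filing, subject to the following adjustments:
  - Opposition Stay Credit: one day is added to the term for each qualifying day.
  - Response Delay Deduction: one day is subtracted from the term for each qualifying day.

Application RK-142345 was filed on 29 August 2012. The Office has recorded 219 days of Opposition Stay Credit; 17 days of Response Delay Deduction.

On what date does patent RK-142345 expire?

March 19, 2038

Base term: filing date + 25 years → 29 August 2037.
Opposition Stay Credit: +219 days → 5 April 2038.
Response Delay Deduction: −17 days → 19 March 2038.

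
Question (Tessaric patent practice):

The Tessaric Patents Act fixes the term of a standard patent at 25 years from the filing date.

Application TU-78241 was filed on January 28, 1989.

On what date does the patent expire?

2014-01-28

Filing date + 25 years → 28 January 2014.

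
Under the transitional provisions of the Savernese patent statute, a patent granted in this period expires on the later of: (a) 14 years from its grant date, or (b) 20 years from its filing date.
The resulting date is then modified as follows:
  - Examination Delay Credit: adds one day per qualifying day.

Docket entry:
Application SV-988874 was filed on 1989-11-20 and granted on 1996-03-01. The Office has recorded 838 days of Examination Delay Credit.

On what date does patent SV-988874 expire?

2012-06-16

(a) grant + 14 years → 1 March 2010.
(b) filing + 20 years → 20 November 2009.
Later of the two: 1 March 2010.
Examination Delay Credit: +838 days → 16 June 2012.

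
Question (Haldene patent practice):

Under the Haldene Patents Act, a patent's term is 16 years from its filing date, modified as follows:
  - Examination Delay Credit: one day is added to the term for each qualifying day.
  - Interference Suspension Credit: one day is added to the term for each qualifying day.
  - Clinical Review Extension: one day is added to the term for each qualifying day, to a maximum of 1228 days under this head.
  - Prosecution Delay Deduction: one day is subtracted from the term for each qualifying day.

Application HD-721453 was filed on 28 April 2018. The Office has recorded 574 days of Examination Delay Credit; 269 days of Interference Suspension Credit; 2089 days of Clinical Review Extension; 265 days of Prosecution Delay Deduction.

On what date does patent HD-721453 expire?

2039-04-08

Base term: filing date + 16 years → 28 April 2034.
Examination Delay Credit: +574 days → 23 November 2035.
Interference Suspension Credit: +269 days → 18 August 2036.
Clinical Review Extension: 2089 days claimed exceeds the 1228-day cap, so +1228 days → 29 December 2039.
Prosecution Delay Deduction: −265 days → 8 April 2039.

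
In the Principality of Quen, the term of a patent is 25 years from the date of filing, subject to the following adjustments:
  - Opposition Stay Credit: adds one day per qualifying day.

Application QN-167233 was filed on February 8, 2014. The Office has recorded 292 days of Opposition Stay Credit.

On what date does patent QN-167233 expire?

November 27, 2039

Base term: filing date + 25 years → 8 February 2039.
Opposition Stay Credit: +292 days → 27 November 2039.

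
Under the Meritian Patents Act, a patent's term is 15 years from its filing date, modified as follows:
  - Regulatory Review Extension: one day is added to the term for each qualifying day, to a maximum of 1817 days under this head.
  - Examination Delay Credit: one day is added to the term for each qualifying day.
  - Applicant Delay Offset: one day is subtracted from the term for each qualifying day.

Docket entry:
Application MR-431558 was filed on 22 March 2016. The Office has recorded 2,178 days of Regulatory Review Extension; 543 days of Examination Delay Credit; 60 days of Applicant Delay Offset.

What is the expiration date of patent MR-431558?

Base term: filing date + 15 years → 22 March 2031.
Regulatory Review Extension: 2178 days claimed exceeds the 1817-day cap, so +1817 days → 12 March 2036.
Examination Delay Credit: +543 days → 6 September 2037.
Applicant Delay Offset: −60 days → 8 July 2037.

July 8, 2037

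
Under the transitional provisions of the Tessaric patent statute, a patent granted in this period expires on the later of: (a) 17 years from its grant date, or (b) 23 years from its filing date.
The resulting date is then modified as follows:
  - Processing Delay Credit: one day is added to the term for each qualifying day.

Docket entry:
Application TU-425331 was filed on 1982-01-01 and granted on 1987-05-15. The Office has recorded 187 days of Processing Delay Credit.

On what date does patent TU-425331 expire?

2005-07-07

(a) grant + 17 years → 15 May 2004.
(b) filing + 23 years → 1 January 2005.
Later of the two: 1 January 2005.
Processing Delay Credit: +187 days → 7 July 2005.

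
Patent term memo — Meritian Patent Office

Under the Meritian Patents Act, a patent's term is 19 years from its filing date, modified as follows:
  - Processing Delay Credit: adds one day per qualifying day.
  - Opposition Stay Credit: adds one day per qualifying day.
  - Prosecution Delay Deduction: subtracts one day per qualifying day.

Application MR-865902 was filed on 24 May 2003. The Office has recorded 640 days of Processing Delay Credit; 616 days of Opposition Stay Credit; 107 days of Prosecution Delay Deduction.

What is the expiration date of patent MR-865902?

July 16, 2025

Base term: filing date + 19 years → 24 May 2022.
Processing Delay Credit: +640 days → 23 February 2024.
Opposition Stay Credit: +616 days → 31 October 2025.
Prosecution Delay Deduction: −107 days → 16 July 2025.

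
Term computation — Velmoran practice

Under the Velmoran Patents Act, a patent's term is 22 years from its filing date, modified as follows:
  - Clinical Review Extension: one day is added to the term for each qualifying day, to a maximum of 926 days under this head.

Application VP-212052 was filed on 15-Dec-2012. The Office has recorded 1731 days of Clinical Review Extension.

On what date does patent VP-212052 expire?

Base term: filing date + 22 years → 15 December 2034.
Clinical Review Extension: 1731 days claimed exceeds the 926-day cap, so +926 days → 28 June 2037.

2037-06-28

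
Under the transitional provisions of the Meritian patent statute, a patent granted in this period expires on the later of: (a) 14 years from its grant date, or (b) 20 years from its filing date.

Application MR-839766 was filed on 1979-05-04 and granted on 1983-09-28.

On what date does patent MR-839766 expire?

(a) grant + 14 years → 28 September 1997.
(b) filing + 20 years → 4 May 1999.
Later of the two: 4 May 1999.

1999-05-04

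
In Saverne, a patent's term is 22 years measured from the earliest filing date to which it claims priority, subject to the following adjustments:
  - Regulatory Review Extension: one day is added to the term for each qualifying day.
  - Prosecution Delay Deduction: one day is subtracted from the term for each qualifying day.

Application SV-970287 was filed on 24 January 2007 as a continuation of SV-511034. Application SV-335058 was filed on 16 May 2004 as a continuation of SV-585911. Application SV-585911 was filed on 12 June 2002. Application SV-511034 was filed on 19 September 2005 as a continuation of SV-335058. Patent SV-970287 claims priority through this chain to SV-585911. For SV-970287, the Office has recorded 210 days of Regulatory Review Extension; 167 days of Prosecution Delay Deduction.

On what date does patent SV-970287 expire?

July 25, 2024

Earliest priority filing: 12 June 2002.
Base term: 12 June 2002 + 22 years → 12 June 2024.
Regulatory Review Extension: +210 days → 8 January 2025.
Prosecution Delay Deduction: −167 days → 25 July 2024.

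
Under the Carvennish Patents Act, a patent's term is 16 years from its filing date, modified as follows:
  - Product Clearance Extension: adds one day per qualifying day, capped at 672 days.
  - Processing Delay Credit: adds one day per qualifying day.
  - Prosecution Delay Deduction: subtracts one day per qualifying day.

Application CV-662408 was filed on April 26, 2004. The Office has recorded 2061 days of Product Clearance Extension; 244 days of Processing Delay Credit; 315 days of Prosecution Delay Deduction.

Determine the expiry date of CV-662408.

Base term: filing date + 16 years → 26 April 2020.
Product Clearance Extension: 2061 days claimed exceeds the 672-day cap, so +672 days → 27 February 2022.
Processing Delay Credit: +244 days → 29 October 2022.
Prosecution Delay Deduction: −315 days → 18 December 2021.

December 18, 2021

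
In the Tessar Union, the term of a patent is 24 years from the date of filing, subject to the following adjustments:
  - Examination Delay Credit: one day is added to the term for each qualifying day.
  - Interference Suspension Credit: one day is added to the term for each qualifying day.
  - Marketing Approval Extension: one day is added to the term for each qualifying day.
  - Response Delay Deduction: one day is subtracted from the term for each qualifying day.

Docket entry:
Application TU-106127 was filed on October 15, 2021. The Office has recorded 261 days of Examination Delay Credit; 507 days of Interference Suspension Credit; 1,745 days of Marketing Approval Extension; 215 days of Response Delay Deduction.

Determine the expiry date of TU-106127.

January 30, 2052

Base term: filing date + 24 years → 15 October 2045.
Examination Delay Credit: +261 days → 3 July 2046.
Interference Suspension Credit: +507 days → 22 November 2047.
Marketing Approval Extension: +1745 days → 1 September 2052.
Response Delay Deduction: −215 days → 30 January 2052.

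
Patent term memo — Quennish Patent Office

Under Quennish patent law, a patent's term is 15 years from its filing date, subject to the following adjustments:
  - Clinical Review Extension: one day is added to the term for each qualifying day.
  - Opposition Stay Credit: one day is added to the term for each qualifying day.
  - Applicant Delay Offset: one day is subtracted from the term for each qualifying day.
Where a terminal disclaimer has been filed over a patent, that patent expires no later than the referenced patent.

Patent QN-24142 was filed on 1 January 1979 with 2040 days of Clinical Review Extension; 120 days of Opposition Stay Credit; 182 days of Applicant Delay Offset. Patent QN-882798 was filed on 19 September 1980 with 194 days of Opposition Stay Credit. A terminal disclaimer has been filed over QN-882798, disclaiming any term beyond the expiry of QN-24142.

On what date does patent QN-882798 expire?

Natural term of QN-882798:
  Base: filing + 15 years → 19 September 1995.
  Opposition Stay Credit: +194 days → 31 March 1996.
Expiry of referenced patent QN-24142:
  Base: filing + 15 years → 1 January 1994.
  Clinical Review Extension: +2040 days → 3 August 1999.
  Opposition Stay Credit: +120 days → 1 December 1999.
  Applicant Delay Offset: −182 days → 2 June 1999.
Terminal disclaimer: QN-882798 expires on the earlier of 31 March 1996 and 2 June 1999.

1996-03-31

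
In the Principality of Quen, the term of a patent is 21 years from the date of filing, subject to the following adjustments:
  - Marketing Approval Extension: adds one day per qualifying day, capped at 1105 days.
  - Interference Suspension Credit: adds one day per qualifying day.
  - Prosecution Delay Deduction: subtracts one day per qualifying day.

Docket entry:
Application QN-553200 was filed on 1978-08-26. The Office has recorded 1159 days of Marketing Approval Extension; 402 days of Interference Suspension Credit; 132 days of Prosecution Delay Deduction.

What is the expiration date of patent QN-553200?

Base term: filing date + 21 years → 26 August 1999.
Marketing Approval Extension: 1159 days claimed exceeds the 1105-day cap, so +1105 days → 4 September 2002.
Interference Suspension Credit: +402 days → 11 October 2003.
Prosecution Delay Deduction: −132 days → 1 June 2003.

2003-06-01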